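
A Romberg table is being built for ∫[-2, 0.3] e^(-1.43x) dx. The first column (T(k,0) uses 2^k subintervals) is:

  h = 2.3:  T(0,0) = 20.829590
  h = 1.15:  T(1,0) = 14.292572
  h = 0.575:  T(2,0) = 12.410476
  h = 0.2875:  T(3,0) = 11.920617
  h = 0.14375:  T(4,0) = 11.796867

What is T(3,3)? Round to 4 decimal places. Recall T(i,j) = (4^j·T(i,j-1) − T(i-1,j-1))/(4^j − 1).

11.7555

Richardson extrapolation on the trapezoidal column (denominator 4−1=3):
T(1,1) = (4·14.292572 − 20.829590) / 3 = 12.113566
T(2,1) = (4·12.410476 − 14.292572) / 3 = 11.783111
T(3,1) = (4·11.920617 − 12.410476) / 3 = 11.757331
T(2,2) = 11.783111 + (11.783111 − 12.113566)/15 = 11.761081
T(3,2) = (16·11.757331 − 11.783111) / 15 = 11.755612
T(3,3) = (64·11.755612 − 11.761081) / 63 = 11.755525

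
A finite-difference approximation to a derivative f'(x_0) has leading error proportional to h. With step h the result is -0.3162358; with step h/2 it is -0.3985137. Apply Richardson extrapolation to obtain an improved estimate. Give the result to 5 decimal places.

-0.48079

Extrapolated value = (2·A(h/2) − A(h)) / (2 − 1)
= (2·(-0.3985137) − (-0.3162358)) / 1
= -0.4807916 / 1 = -0.4807916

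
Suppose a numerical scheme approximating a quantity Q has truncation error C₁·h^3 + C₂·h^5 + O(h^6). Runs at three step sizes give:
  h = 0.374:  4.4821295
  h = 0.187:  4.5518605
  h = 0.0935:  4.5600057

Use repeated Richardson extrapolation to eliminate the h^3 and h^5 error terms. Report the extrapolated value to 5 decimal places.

4.56115

First eliminate the h^3 term (factor 2^3 = 8):
  B₁ = (8·4.5518605 − 4.4821295)/7 = 4.5618221
  B₂ = (8·4.5600057 − 4.5518605)/7 = 4.5611693
Then eliminate the h^5 term (factor 2^5 = 32):
  (32·4.5611693 − 4.5618221)/31 = 4.5611482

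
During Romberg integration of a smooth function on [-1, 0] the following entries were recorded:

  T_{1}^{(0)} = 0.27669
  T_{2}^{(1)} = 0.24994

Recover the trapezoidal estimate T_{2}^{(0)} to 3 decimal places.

0.257

From T_{2}^{(1)} = (4·T_{2}^{(0)} − T_{1}^{(0)})/3, solve for T_{2}^{(0)}:
4·T_{2}^{(0)} = 3·0.24994 + 0.27669 = 1.02651
T_{2}^{(0)} = 0.25663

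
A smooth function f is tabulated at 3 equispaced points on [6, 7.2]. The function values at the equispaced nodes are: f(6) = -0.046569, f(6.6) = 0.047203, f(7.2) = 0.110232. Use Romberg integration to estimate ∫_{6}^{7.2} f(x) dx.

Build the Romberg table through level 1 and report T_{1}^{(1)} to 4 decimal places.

T_{0}^{(0)} (trapezoid, 1 panel, h=1.2000): 0.038198
T_{1}^{(0)} (trapezoid, 2 panels, h=0.6000): 0.047421
T_{1}^{(1)} = 0.047421 + (0.047421 − 0.038198)/3 = 0.050495

0.0505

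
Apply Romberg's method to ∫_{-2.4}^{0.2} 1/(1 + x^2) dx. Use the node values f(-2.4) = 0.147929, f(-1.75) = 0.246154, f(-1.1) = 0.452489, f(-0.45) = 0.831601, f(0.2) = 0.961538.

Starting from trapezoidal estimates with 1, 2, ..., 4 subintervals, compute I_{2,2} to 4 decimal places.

I_{0,0} (trapezoid, 1 panel, h=2.6000): 1.442307
I_{1,0} (trapezoid, 2 panels, h=1.3000): 1.309389
I_{2,0} (trapezoid, 4 panels, h=0.6500): 1.355235
I_{1,1} = 1.309389 + (1.309389 − 1.442307)/3 = 1.265083
I_{2,1} = 1.355235 + (1.355235 − 1.309389)/3 = 1.370517
I_{2,2} = 1.370517 + (1.370517 − 1.265083)/15 = 1.377546

1.3775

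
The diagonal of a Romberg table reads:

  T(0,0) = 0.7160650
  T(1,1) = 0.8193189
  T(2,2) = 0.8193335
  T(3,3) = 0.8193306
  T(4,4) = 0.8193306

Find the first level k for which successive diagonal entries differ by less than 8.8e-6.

k = 3

|T(1,1) − T(0,0)| = 0.1032539 ≥ 8.8e-6
|T(2,2) − T(1,1)| = 0.0000146 ≥ 8.8e-6
|T(3,3) − T(2,2)| = 0.0000029 < 8.8e-6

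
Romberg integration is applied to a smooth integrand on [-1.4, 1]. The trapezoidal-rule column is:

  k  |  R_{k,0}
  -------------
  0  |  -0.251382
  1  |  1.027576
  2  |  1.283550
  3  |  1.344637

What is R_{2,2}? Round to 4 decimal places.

R_{1,1} = (4·1.027576 − (-0.251382)) / 3 = 1.453895
R_{2,1} = 1.283550 + (1.283550 − 1.027576)/3 = 1.368875
R_{2,2} = 1.368875 + (1.368875 − 1.453895)/15 = 1.363207
(Column j=1 coincides with Simpson's rule on the same nodes.)

1.3632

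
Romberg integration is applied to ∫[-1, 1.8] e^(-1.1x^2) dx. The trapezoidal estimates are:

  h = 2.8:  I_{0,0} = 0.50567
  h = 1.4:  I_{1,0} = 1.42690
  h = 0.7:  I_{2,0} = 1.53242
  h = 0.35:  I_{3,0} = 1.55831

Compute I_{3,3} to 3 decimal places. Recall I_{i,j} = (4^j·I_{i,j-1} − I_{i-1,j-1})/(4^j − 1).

1.567

Richardson extrapolation on the trapezoidal column (denominator 4−1=3):
I_{1,1} = 1.42690 + (1.42690 − 0.50567)/3 = 1.73398
I_{2,1} = 1.53242 + (1.53242 − 1.42690)/3 = 1.56759
I_{3,1} = (4·1.55831 − 1.53242) / 3 = 1.56694
I_{2,2} = (16·1.56759 − 1.73398) / 15 = 1.55650
I_{3,2} = 1.56694 + (1.56694 − 1.56759)/15 = 1.56690
I_{3,3} = 1.56690 + (1.56690 − 1.55650)/63 = 1.56707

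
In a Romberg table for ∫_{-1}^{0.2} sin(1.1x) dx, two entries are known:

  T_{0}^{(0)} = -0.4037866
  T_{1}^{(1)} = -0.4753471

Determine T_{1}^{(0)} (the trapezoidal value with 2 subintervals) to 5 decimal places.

-0.45746

From T_{1}^{(1)} = (4·T_{1}^{(0)} − T_{0}^{(0)})/3, solve for T_{1}^{(0)}:
4·T_{1}^{(0)} = 3·(-0.4753471) + (-0.4037866) = -1.8298279
T_{1}^{(0)} = -0.4574570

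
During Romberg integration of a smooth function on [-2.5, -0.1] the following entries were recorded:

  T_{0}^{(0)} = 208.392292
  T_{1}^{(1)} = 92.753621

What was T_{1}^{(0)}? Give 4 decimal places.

From T_{1}^{(1)} = (4·T_{1}^{(0)} − T_{0}^{(0)})/3, solve for T_{1}^{(0)}:
4·T_{1}^{(0)} = 3·92.753621 + 208.392292 = 486.653155
T_{1}^{(0)} = 121.663289

121.6633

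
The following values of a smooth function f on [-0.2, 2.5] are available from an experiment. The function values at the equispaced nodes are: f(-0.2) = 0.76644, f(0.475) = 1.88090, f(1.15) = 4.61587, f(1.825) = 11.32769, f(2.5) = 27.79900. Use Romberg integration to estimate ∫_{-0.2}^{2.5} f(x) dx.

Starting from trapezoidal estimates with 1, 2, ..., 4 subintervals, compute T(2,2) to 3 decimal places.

20.341

T(0,0) (trapezoid, 1 panel, h=2.7000): 38.56334
T(1,0) (trapezoid, 2 panels, h=1.3500): 25.51310
T(2,0) (trapezoid, 4 panels, h=0.6750): 21.67235
T(1,1) = 25.51310 + (25.51310 − 38.56334)/3 = 21.16302
T(2,1) = 21.67235 + (21.67235 − 25.51310)/3 = 20.39210
T(2,2) = 20.39210 + (20.39210 − 21.16302)/15 = 20.34071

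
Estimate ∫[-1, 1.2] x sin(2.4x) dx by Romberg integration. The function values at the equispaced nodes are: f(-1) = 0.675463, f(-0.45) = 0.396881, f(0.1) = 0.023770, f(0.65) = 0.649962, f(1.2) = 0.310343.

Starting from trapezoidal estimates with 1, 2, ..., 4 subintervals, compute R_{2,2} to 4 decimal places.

R_{0,0} (trapezoid, 1 panel, h=2.2000): 1.084387
R_{1,0} (trapezoid, 2 panels, h=1.1000): 0.568340
R_{2,0} (trapezoid, 4 panels, h=0.5500): 0.859934
R_{1,1} = 0.568340 + (0.568340 − 1.084387)/3 = 0.396324
R_{2,1} = 0.859934 + (0.859934 − 0.568340)/3 = 0.957132
R_{2,2} = 0.957132 + (0.957132 − 0.396324)/15 = 0.994519

0.9945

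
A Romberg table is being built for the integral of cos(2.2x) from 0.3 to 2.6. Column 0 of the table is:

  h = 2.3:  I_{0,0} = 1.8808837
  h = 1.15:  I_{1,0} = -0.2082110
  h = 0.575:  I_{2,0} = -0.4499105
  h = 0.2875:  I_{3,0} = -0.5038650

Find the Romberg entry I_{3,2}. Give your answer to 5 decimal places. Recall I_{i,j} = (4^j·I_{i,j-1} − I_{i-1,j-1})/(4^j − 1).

I_{2,1} = -0.4499105 + (-0.4499105 − (-0.2082110))/3 = -0.5304770
I_{3,1} = -0.5038650 + (-0.5038650 − (-0.4499105))/3 = -0.5218498
I_{3,2} = -0.5218498 + (-0.5218498 − (-0.5304770))/15 = -0.5212747
(Column j=1 coincides with Simpson's rule on the same nodes.)

-0.52127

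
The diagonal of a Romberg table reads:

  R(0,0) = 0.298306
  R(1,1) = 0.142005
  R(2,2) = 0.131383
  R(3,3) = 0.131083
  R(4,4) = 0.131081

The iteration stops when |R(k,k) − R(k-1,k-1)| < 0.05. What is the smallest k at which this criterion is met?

|R(1,1) − R(0,0)| = 0.156301 ≥ 0.05
|R(2,2) − R(1,1)| = 0.010622 < 0.05

k = 2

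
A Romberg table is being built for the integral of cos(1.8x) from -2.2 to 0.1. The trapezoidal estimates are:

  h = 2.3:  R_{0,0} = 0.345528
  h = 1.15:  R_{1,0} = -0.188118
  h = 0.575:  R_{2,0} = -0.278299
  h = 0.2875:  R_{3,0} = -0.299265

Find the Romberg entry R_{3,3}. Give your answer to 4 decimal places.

Richardson extrapolation on the trapezoidal column (denominator 4−1=3):
R_{1,1} = -0.188118 + (-0.188118 − 0.345528)/3 = -0.366000
R_{2,1} = (4·(-0.278299) − (-0.188118)) / 3 = -0.308359
R_{3,1} = -0.299265 + (-0.299265 − (-0.278299))/3 = -0.306254
R_{2,2} = (16·(-0.308359) − (-0.366000)) / 15 = -0.304516
R_{3,2} = -0.306254 + (-0.306254 − (-0.308359))/15 = -0.306114
R_{3,3} = -0.306114 + (-0.306114 − (-0.304516))/63 = -0.306139
(Column j=1 coincides with Simpson's rule on the same nodes.)

-0.3061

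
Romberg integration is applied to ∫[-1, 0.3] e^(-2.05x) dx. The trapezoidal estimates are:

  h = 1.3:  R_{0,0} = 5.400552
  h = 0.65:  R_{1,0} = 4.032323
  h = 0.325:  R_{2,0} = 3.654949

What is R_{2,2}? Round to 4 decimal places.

R_{1,1} = 4.032323 + (4.032323 − 5.400552)/3 = 3.576247
R_{2,1} = (4·3.654949 − 4.032323) / 3 = 3.529158
R_{2,2} = 3.529158 + (3.529158 − 3.576247)/15 = 3.526019
(Column j=1 coincides with Simpson's rule on the same nodes.)

3.5260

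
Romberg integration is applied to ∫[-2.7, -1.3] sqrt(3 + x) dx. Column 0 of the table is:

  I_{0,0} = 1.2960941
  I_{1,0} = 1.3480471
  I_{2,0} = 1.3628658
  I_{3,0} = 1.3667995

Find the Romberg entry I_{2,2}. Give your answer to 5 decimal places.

1.36797

I_{1,1} = (4·1.3480471 − 1.2960941) / 3 = 1.3653648
I_{2,1} = 1.3628658 + (1.3628658 − 1.3480471)/3 = 1.3678054
I_{2,2} = (16·1.3678054 − 1.3653648) / 15 = 1.3679681
(Column j=1 coincides with Simpson's rule on the same nodes.)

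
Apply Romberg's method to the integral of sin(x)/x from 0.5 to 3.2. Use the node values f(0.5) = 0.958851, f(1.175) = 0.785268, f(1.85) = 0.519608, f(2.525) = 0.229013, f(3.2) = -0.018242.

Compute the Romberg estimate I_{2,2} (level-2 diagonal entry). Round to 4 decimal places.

I_{0,0} (trapezoid, 1 panel, h=2.7000): 1.269822
I_{1,0} (trapezoid, 2 panels, h=1.3500): 1.336382
I_{2,0} (trapezoid, 4 panels, h=0.6750): 1.352831
I_{1,1} = 1.336382 + (1.336382 − 1.269822)/3 = 1.358569
I_{2,1} = 1.352831 + (1.352831 − 1.336382)/3 = 1.358314
I_{2,2} = 1.358314 + (1.358314 − 1.358569)/15 = 1.358297

1.3583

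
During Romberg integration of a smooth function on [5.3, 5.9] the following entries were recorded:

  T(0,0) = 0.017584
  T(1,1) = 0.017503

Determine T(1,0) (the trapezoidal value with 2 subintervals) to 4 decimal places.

From T(1,1) = (4·T(1,0) − T(0,0))/3, solve for T(1,0):
4·T(1,0) = 3·0.017503 + 0.017584 = 0.070093
T(1,0) = 0.017523

0.0175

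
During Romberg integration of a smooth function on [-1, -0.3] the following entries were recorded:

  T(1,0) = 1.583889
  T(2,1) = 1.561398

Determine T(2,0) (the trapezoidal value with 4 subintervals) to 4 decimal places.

From T(2,1) = (4·T(2,0) − T(1,0))/3, solve for T(2,0):
4·T(2,0) = 3·1.561398 + 1.583889 = 6.268083
T(2,0) = 1.567021

1.5670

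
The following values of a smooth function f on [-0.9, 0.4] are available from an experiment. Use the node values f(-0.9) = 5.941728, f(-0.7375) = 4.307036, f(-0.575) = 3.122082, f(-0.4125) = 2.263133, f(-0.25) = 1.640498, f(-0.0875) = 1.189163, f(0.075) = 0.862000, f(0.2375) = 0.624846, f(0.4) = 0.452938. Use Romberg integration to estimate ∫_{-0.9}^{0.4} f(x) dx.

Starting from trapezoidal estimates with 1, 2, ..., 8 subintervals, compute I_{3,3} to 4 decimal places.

2.7721

I_{0,0} (trapezoid, 1 panel, h=1.3000): 4.156533
I_{1,0} (trapezoid, 2 panels, h=0.6500): 3.144590
I_{2,0} (trapezoid, 4 panels, h=0.3250): 2.867122
I_{3,0} (trapezoid, 8 panels, h=0.1625): 2.795990
I_{1,1} = 3.144590 + (3.144590 − 4.156533)/3 = 2.807276
I_{2,1} = 2.867122 + (2.867122 − 3.144590)/3 = 2.774633
I_{3,1} = 2.795990 + (2.795990 − 2.867122)/3 = 2.772279
I_{2,2} = 2.774633 + (2.774633 − 2.807276)/15 = 2.772457
I_{3,2} = 2.772279 + (2.772279 − 2.774633)/15 = 2.772122
I_{3,3} = 2.772122 + (2.772122 − 2.772457)/63 = 2.772117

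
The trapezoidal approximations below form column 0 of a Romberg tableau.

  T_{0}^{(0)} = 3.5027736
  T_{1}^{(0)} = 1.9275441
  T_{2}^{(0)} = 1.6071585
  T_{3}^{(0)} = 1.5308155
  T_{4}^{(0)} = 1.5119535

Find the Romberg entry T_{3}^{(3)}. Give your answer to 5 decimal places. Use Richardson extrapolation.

1.50568

T_{1}^{(1)} = (4·1.9275441 − 3.5027736) / 3 = 1.4024676
T_{2}^{(1)} = 1.6071585 + (1.6071585 − 1.9275441)/3 = 1.5003633
T_{3}^{(1)} = 1.5308155 + (1.5308155 − 1.6071585)/3 = 1.5053678
T_{2}^{(2)} = (16·1.5003633 − 1.4024676) / 15 = 1.5068897
T_{3}^{(2)} = (16·1.5053678 − 1.5003633) / 15 = 1.5057014
T_{3}^{(3)} = (64·1.5057014 − 1.5068897) / 63 = 1.5056825
(Column j=1 coincides with Simpson's rule on the same nodes.)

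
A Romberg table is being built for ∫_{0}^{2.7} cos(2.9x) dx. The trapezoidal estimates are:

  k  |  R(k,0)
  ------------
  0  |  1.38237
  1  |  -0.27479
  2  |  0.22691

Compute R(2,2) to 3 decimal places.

0.476

R(1,1) = (4·(-0.27479) − 1.38237) / 3 = -0.82718
R(2,1) = (4·0.22691 − (-0.27479)) / 3 = 0.39414
R(2,2) = (16·0.39414 − (-0.82718)) / 15 = 0.47556
(Column j=1 coincides with Simpson's rule on the same nodes.)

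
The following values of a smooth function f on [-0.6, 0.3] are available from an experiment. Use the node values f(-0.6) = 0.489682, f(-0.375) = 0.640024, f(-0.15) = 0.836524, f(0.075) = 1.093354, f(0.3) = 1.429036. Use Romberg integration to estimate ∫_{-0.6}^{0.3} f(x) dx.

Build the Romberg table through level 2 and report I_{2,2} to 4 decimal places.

I_{0,0} (trapezoid, 1 panel, h=0.9000): 0.863423
I_{1,0} (trapezoid, 2 panels, h=0.4500): 0.808147
I_{2,0} (trapezoid, 4 panels, h=0.2250): 0.794084
I_{1,1} = 0.808147 + (0.808147 − 0.863423)/3 = 0.789722
I_{2,1} = 0.794084 + (0.794084 − 0.808147)/3 = 0.789396
I_{2,2} = 0.789396 + (0.789396 − 0.789722)/15 = 0.789374

0.7894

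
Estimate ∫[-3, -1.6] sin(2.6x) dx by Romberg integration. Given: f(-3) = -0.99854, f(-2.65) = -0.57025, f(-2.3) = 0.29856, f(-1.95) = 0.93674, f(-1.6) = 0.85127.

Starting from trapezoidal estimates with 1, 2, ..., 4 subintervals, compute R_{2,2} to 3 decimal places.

0.222

R_{0,0} (trapezoid, 1 panel, h=1.4000): -0.10309
R_{1,0} (trapezoid, 2 panels, h=0.7000): 0.15745
R_{2,0} (trapezoid, 4 panels, h=0.3500): 0.20700
R_{1,1} = 0.15745 + (0.15745 − (-0.10309))/3 = 0.24430
R_{2,1} = 0.20700 + (0.20700 − 0.15745)/3 = 0.22352
R_{2,2} = 0.22352 + (0.22352 − 0.24430)/15 = 0.22213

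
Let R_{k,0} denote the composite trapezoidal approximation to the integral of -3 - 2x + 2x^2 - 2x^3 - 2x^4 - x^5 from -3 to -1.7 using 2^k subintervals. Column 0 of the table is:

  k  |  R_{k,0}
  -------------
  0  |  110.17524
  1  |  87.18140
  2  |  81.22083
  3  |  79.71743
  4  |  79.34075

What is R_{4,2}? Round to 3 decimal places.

Richardson extrapolation on the trapezoidal column (denominator 4−1=3):
R_{3,1} = 79.71743 + (79.71743 − 81.22083)/3 = 79.21630
R_{4,1} = (4·79.34075 − 79.71743) / 3 = 79.21519
R_{4,2} = (16·79.21519 − 79.21630) / 15 = 79.21512

79.215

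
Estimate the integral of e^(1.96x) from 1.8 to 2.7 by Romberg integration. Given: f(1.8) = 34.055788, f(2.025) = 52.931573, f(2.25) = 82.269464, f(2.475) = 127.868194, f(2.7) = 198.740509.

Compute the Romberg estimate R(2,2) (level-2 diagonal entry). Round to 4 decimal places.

84.0240

R(0,0) (trapezoid, 1 panel, h=0.9000): 104.758334
R(1,0) (trapezoid, 2 panels, h=0.4500): 89.400426
R(2,0) (trapezoid, 4 panels, h=0.2250): 85.380160
R(1,1) = 89.400426 + (89.400426 − 104.758334)/3 = 84.281123
R(2,1) = 85.380160 + (85.380160 − 89.400426)/3 = 84.040071
R(2,2) = 84.040071 + (84.040071 − 84.281123)/15 = 84.024001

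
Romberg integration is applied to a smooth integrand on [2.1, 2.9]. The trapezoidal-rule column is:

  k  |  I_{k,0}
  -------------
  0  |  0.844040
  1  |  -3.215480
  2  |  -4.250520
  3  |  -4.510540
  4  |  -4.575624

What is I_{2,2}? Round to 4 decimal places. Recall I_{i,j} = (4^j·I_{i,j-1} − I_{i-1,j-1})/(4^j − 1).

-4.5973

Richardson extrapolation on the trapezoidal column (denominator 4−1=3):
I_{1,1} = (4·(-3.215480) − 0.844040) / 3 = -4.568653
I_{2,1} = (4·(-4.250520) − (-3.215480)) / 3 = -4.595533
I_{2,2} = -4.595533 + (-4.595533 − (-4.568653))/15 = -4.597325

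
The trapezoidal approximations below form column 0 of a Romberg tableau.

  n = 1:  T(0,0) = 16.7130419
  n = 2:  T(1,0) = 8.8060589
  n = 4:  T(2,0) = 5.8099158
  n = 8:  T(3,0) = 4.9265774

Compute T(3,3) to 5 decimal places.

Richardson extrapolation on the trapezoidal column (denominator 4−1=3):
T(1,1) = (4·8.8060589 − 16.7130419) / 3 = 6.1703979
T(2,1) = 5.8099158 + (5.8099158 − 8.8060589)/3 = 4.8112014
T(3,1) = (4·4.9265774 − 5.8099158) / 3 = 4.6321313
T(2,2) = 4.8112014 + (4.8112014 − 6.1703979)/15 = 4.7205883
T(3,2) = (16·4.6321313 − 4.8112014) / 15 = 4.6201933
T(3,3) = (64·4.6201933 − 4.7205883) / 63 = 4.6185997
(Column j=1 coincides with Simpson's rule on the same nodes.)

4.61860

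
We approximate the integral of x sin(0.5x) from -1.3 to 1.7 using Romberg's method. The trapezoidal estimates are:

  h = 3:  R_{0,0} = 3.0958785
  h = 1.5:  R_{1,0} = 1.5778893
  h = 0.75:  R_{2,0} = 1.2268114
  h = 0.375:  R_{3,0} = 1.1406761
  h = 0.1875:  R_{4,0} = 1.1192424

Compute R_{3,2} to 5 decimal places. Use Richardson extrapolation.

R_{2,1} = (4·1.2268114 − 1.5778893) / 3 = 1.1097854
R_{3,1} = (4·1.1406761 − 1.2268114) / 3 = 1.1119643
R_{3,2} = 1.1119643 + (1.1119643 − 1.1097854)/15 = 1.1121096

1.11211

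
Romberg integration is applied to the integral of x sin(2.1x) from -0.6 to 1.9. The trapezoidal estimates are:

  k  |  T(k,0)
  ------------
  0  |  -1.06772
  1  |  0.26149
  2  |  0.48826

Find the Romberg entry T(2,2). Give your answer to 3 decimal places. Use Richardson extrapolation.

0.554

Richardson extrapolation on the trapezoidal column (denominator 4−1=3):
T(1,1) = 0.26149 + (0.26149 − (-1.06772))/3 = 0.70456
T(2,1) = (4·0.48826 − 0.26149) / 3 = 0.56385
T(2,2) = 0.56385 + (0.56385 − 0.70456)/15 = 0.55447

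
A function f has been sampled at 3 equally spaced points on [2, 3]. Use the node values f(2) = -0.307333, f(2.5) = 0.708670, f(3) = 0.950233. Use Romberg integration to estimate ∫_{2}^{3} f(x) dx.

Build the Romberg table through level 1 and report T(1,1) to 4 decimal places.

T(0,0) (trapezoid, 1 panel, h=1.0000): 0.321450
T(1,0) (trapezoid, 2 panels, h=0.5000): 0.515060
T(1,1) = 0.515060 + (0.515060 − 0.321450)/3 = 0.579597

0.5796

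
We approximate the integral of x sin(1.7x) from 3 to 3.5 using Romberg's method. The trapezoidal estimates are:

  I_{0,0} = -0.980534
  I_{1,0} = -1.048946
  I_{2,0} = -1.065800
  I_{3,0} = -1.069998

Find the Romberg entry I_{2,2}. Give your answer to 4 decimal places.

Richardson extrapolation on the trapezoidal column (denominator 4−1=3):
I_{1,1} = (4·(-1.048946) − (-0.980534)) / 3 = -1.071750
I_{2,1} = -1.065800 + (-1.065800 − (-1.048946))/3 = -1.071418
I_{2,2} = (16·(-1.071418) − (-1.071750)) / 15 = -1.071396
(Column j=1 coincides with Simpson's rule on the same nodes.)

-1.0714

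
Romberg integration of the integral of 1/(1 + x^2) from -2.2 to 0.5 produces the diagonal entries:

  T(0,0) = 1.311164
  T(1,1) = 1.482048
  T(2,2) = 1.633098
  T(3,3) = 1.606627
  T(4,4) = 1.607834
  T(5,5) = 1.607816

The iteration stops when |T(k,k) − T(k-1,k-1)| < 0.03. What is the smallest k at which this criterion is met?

k = 3

|T(1,1) − T(0,0)| = 0.170884 ≥ 0.03
|T(2,2) − T(1,1)| = 0.151050 ≥ 0.03
|T(3,3) − T(2,2)| = 0.026471 < 0.03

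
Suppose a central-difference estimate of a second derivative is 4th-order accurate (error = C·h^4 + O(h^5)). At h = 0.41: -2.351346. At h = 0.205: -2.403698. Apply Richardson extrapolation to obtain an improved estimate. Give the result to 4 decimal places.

Extrapolated value = (16·A(h/2) − A(h)) / (16 − 1)
= (16·(-2.403698) − (-2.351346)) / 15
= -36.107822 / 15 = -2.407188

-2.4072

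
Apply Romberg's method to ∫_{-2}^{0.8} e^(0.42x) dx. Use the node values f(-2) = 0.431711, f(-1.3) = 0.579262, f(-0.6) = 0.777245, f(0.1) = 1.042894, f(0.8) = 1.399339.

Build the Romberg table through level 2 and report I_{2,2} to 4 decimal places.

I_{0,0} (trapezoid, 1 panel, h=2.8000): 2.563470
I_{1,0} (trapezoid, 2 panels, h=1.4000): 2.369878
I_{2,0} (trapezoid, 4 panels, h=0.7000): 2.320448
I_{1,1} = 2.369878 + (2.369878 − 2.563470)/3 = 2.305347
I_{2,1} = 2.320448 + (2.320448 − 2.369878)/3 = 2.303971
I_{2,2} = 2.303971 + (2.303971 − 2.305347)/15 = 2.303879

2.3039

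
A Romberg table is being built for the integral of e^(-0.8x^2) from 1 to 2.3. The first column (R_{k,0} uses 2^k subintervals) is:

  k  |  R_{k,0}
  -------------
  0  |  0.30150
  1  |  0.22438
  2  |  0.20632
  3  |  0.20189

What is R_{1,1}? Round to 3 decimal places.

0.199

R_{1,1} = (4·0.22438 − 0.30150) / 3 = 0.19867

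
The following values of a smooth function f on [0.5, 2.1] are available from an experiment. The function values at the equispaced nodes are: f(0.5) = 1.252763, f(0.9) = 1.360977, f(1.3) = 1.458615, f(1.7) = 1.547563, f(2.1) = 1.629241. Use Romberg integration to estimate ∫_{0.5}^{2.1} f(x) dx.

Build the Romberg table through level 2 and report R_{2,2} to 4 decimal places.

2.3245

R_{0,0} (trapezoid, 1 panel, h=1.6000): 2.305603
R_{1,0} (trapezoid, 2 panels, h=0.8000): 2.319694
R_{2,0} (trapezoid, 4 panels, h=0.4000): 2.323263
R_{1,1} = 2.319694 + (2.319694 − 2.305603)/3 = 2.324391
R_{2,1} = 2.323263 + (2.323263 − 2.319694)/3 = 2.324453
R_{2,2} = 2.324453 + (2.324453 − 2.324391)/15 = 2.324457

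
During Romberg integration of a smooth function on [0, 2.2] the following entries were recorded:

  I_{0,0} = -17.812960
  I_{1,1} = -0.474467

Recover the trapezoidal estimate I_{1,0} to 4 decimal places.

-4.8091

From I_{1,1} = (4·I_{1,0} − I_{0,0})/3, solve for I_{1,0}:
4·I_{1,0} = 3·(-0.474467) + (-17.812960) = -19.236361
I_{1,0} = -4.809090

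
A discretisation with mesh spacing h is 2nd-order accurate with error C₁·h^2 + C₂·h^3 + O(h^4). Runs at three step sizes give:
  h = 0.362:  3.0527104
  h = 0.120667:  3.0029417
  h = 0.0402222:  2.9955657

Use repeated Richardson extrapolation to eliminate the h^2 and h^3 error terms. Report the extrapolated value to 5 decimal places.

2.99456

First eliminate the h^2 term (factor 3^2 = 9):
  B₁ = (9·3.0029417 − 3.0527104)/8 = 2.9967206
  B₂ = (9·2.9955657 − 3.0029417)/8 = 2.9946437
Then eliminate the h^3 term (factor 3^3 = 27):
  (27·2.9946437 − 2.9967206)/26 = 2.9945638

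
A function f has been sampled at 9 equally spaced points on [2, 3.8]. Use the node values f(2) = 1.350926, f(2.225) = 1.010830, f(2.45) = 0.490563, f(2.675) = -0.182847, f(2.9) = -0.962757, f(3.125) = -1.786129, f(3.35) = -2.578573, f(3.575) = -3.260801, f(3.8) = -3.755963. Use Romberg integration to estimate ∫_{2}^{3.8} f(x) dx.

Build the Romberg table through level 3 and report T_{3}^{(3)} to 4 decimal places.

-1.9038

T_{0}^{(0)} (trapezoid, 1 panel, h=1.8000): -2.164533
T_{1}^{(0)} (trapezoid, 2 panels, h=0.9000): -1.948748
T_{2}^{(0)} (trapezoid, 4 panels, h=0.4500): -1.913978
T_{3}^{(0)} (trapezoid, 8 panels, h=0.2250): -1.906252
T_{1}^{(1)} = -1.948748 + (-1.948748 − (-2.164533))/3 = -1.876820
T_{2}^{(1)} = -1.913978 + (-1.913978 − (-1.948748))/3 = -1.902388
T_{3}^{(1)} = -1.906252 + (-1.906252 − (-1.913978))/3 = -1.903677
T_{2}^{(2)} = -1.902388 + (-1.902388 − (-1.876820))/15 = -1.904093
T_{3}^{(2)} = -1.903677 + (-1.903677 − (-1.902388))/15 = -1.903763
T_{3}^{(3)} = -1.903763 + (-1.903763 − (-1.904093))/63 = -1.903758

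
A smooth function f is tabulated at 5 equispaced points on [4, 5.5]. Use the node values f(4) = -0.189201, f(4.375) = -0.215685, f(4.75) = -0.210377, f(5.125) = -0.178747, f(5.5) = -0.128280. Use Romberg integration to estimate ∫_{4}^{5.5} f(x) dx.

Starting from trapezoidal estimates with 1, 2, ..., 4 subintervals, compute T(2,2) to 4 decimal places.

-0.2895

T(0,0) (trapezoid, 1 panel, h=1.5000): -0.238111
T(1,0) (trapezoid, 2 panels, h=0.7500): -0.276838
T(2,0) (trapezoid, 4 panels, h=0.3750): -0.286331
T(1,1) = -0.276838 + (-0.276838 − (-0.238111))/3 = -0.289747
T(2,1) = -0.286331 + (-0.286331 − (-0.276838))/3 = -0.289495
T(2,2) = -0.289495 + (-0.289495 − (-0.289747))/15 = -0.289478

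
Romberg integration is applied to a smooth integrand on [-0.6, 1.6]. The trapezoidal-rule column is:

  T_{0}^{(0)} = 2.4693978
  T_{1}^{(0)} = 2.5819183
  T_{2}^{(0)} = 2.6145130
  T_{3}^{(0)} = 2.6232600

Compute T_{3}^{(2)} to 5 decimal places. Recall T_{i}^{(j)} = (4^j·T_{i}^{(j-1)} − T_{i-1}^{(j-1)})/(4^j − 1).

T_{2}^{(1)} = (4·2.6145130 − 2.5819183) / 3 = 2.6253779
T_{3}^{(1)} = (4·2.6232600 − 2.6145130) / 3 = 2.6261757
T_{3}^{(2)} = (16·2.6261757 − 2.6253779) / 15 = 2.6262289
(Column j=1 coincides with Simpson's rule on the same nodes.)

2.62623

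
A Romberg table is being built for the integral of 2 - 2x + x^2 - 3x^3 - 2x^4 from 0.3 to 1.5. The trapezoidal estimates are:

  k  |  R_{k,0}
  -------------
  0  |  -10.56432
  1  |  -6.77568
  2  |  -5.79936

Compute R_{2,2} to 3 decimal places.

Richardson extrapolation on the trapezoidal column (denominator 4−1=3):
R_{1,1} = (4·(-6.77568) − (-10.56432)) / 3 = -5.51280
R_{2,1} = -5.79936 + (-5.79936 − (-6.77568))/3 = -5.47392
R_{2,2} = (16·(-5.47392) − (-5.51280)) / 15 = -5.47133

-5.471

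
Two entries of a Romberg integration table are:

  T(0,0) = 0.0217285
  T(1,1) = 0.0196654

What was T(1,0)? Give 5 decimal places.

From T(1,1) = (4·T(1,0) − T(0,0))/3, solve for T(1,0):
4·T(1,0) = 3·0.0196654 + 0.0217285 = 0.0807247
T(1,0) = 0.0201812

0.02018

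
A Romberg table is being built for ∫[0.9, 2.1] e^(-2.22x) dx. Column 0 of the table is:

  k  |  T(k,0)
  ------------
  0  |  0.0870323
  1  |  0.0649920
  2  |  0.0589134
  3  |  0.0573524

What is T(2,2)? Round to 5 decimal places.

T(1,1) = 0.0649920 + (0.0649920 − 0.0870323)/3 = 0.0576452
T(2,1) = (4·0.0589134 − 0.0649920) / 3 = 0.0568872
T(2,2) = (16·0.0568872 − 0.0576452) / 15 = 0.0568367
(Column j=1 coincides with Simpson's rule on the same nodes.)

0.05684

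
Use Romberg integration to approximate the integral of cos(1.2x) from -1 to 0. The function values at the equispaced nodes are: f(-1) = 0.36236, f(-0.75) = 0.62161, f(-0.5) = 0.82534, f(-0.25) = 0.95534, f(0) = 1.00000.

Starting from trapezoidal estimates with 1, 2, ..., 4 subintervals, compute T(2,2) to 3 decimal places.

T(0,0) (trapezoid, 1 panel, h=1.0000): 0.68118
T(1,0) (trapezoid, 2 panels, h=0.5000): 0.75326
T(2,0) (trapezoid, 4 panels, h=0.2500): 0.77087
T(1,1) = 0.75326 + (0.75326 − 0.68118)/3 = 0.77729
T(2,1) = 0.77087 + (0.77087 − 0.75326)/3 = 0.77674
T(2,2) = 0.77674 + (0.77674 − 0.77729)/15 = 0.77670

0.777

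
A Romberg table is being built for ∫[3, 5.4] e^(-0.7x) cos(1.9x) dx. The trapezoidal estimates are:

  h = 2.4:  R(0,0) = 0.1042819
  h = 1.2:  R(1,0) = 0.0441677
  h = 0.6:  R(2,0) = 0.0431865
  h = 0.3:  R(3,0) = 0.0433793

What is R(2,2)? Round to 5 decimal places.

0.04411

Richardson extrapolation on the trapezoidal column (denominator 4−1=3):
R(1,1) = 0.0441677 + (0.0441677 − 0.1042819)/3 = 0.0241296
R(2,1) = (4·0.0431865 − 0.0441677) / 3 = 0.0428594
R(2,2) = 0.0428594 + (0.0428594 − 0.0241296)/15 = 0.0441081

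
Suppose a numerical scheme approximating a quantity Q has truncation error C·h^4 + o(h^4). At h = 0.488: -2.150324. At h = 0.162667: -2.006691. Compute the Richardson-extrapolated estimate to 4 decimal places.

-2.0049

The leading error scales as h^4; refining by a factor of 3 reduces it by 3^4 = 81.
Extrapolated value = (81·A(h/3) − A(h)) / (81 − 1)
= (81·(-2.006691) − (-2.150324)) / 80
= -160.391647 / 80 = -2.004896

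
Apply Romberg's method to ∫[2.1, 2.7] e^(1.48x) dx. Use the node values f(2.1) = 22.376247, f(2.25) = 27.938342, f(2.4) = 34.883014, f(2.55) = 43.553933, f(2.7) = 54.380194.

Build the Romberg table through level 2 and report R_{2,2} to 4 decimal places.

21.6243

R_{0,0} (trapezoid, 1 panel, h=0.6000): 23.026932
R_{1,0} (trapezoid, 2 panels, h=0.3000): 21.978370
R_{2,0} (trapezoid, 4 panels, h=0.1500): 21.713026
R_{1,1} = 21.978370 + (21.978370 − 23.026932)/3 = 21.628849
R_{2,1} = 21.713026 + (21.713026 − 21.978370)/3 = 21.624578
R_{2,2} = 21.624578 + (21.624578 − 21.628849)/15 = 21.624293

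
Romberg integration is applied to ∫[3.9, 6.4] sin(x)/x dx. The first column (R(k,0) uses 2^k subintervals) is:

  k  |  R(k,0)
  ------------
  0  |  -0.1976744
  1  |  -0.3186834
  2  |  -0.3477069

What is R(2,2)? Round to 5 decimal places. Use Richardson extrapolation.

-0.35727

R(1,1) = -0.3186834 + (-0.3186834 − (-0.1976744))/3 = -0.3590197
R(2,1) = -0.3477069 + (-0.3477069 − (-0.3186834))/3 = -0.3573814
R(2,2) = (16·(-0.3573814) − (-0.3590197)) / 15 = -0.3572722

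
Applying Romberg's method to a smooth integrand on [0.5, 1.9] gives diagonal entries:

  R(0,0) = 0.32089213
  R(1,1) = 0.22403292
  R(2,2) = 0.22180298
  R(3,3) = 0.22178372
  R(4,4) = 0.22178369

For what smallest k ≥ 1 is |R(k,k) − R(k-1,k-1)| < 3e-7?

|R(1,1) − R(0,0)| = 0.09685921 ≥ 3e-7
|R(2,2) − R(1,1)| = 0.00222994 ≥ 3e-7
|R(3,3) − R(2,2)| = 0.00001926 ≥ 3e-7
|R(4,4) − R(3,3)| = 0.00000003 < 3e-7

k = 4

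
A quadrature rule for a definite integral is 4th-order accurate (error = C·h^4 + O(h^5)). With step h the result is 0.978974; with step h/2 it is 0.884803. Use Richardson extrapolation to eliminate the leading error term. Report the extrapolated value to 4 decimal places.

0.8785

The leading error scales as h^4; refining by a factor of 2 reduces it by 2^4 = 16.
Extrapolated value = (16·A(h/2) − A(h)) / (16 − 1)
= (16·0.884803 − 0.978974) / 15
= 13.177874 / 15 = 0.878525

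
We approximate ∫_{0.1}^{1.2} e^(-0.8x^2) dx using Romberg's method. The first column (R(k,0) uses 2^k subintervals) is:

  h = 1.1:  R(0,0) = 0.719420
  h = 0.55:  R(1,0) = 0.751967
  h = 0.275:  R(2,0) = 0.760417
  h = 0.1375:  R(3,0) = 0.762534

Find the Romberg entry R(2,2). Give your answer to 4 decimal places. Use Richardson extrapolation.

0.7633

R(1,1) = 0.751967 + (0.751967 − 0.719420)/3 = 0.762816
R(2,1) = 0.760417 + (0.760417 − 0.751967)/3 = 0.763234
R(2,2) = (16·0.763234 − 0.762816) / 15 = 0.763262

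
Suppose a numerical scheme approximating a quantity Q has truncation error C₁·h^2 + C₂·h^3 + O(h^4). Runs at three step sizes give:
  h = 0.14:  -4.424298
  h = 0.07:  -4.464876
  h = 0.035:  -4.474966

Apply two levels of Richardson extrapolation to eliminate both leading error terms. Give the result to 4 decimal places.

-4.4783

First eliminate the h^2 term (factor 2^2 = 4):
  B₁ = (4·(-4.464876) − (-4.424298))/3 = -4.478402
  B₂ = (4·(-4.474966) − (-4.464876))/3 = -4.478329
Then eliminate the h^3 term (factor 2^3 = 8):
  (8·(-4.478329) − (-4.478402))/7 = -4.478319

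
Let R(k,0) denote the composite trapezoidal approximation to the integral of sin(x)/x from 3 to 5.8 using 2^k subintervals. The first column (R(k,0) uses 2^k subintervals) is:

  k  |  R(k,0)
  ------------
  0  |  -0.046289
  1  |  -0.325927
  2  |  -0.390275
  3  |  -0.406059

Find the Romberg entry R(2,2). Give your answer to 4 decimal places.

-0.4112

Richardson extrapolation on the trapezoidal column (denominator 4−1=3):
R(1,1) = -0.325927 + (-0.325927 − (-0.046289))/3 = -0.419140
R(2,1) = (4·(-0.390275) − (-0.325927)) / 3 = -0.411724
R(2,2) = -0.411724 + (-0.411724 − (-0.419140))/15 = -0.411230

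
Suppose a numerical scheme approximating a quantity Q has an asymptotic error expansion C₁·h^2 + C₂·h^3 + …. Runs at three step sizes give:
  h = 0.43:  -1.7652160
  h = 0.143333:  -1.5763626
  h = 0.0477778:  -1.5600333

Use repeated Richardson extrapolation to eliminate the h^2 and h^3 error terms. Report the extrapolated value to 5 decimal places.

-1.55819

First eliminate the h^2 term (factor 3^2 = 9):
  B₁ = (9·(-1.5763626) − (-1.7652160))/8 = -1.5527559
  B₂ = (9·(-1.5600333) − (-1.5763626))/8 = -1.5579921
Then eliminate the h^3 term (factor 3^3 = 27):
  (27·(-1.5579921) − (-1.5527559))/26 = -1.5581935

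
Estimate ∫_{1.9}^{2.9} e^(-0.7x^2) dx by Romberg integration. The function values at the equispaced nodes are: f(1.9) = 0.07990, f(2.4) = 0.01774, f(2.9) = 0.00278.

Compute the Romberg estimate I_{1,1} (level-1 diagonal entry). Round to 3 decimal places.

0.026

I_{0,0} (trapezoid, 1 panel, h=1.0000): 0.04134
I_{1,0} (trapezoid, 2 panels, h=0.5000): 0.02954
I_{1,1} = 0.02954 + (0.02954 − 0.04134)/3 = 0.02561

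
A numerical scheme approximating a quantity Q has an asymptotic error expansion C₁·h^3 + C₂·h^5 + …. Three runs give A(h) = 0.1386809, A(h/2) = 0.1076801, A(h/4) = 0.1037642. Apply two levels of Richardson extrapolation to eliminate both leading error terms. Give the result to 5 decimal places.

0.10320

First eliminate the h^3 term (factor 2^3 = 8):
  B₁ = (8·0.1076801 − 0.1386809)/7 = 0.1032514
  B₂ = (8·0.1037642 − 0.1076801)/7 = 0.1032048
Then eliminate the h^5 term (factor 2^5 = 32):
  (32·0.1032048 − 0.1032514)/31 = 0.1032033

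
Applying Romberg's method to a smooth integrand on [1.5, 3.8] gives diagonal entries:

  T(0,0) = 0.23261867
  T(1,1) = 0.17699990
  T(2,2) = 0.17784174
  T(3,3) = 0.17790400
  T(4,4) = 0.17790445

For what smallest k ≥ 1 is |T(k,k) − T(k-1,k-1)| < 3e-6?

|T(1,1) − T(0,0)| = 0.05561877 ≥ 3e-6
|T(2,2) − T(1,1)| = 0.00084184 ≥ 3e-6
|T(3,3) − T(2,2)| = 0.00006226 ≥ 3e-6
|T(4,4) − T(3,3)| = 0.00000045 < 3e-6

k = 4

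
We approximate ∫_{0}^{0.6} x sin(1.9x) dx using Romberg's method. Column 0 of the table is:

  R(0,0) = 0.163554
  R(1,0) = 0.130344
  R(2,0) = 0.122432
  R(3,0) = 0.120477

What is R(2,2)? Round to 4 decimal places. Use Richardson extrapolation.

R(1,1) = 0.130344 + (0.130344 − 0.163554)/3 = 0.119274
R(2,1) = 0.122432 + (0.122432 − 0.130344)/3 = 0.119795
R(2,2) = 0.119795 + (0.119795 − 0.119274)/15 = 0.119830

0.1198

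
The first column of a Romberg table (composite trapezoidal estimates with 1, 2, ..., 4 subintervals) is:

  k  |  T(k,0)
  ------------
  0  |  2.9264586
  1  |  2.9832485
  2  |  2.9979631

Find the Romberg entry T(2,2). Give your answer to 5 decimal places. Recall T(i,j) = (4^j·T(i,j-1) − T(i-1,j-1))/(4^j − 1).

Richardson extrapolation on the trapezoidal column (denominator 4−1=3):
T(1,1) = 2.9832485 + (2.9832485 − 2.9264586)/3 = 3.0021785
T(2,1) = (4·2.9979631 − 2.9832485) / 3 = 3.0028680
T(2,2) = 3.0028680 + (3.0028680 − 3.0021785)/15 = 3.0029140

3.00291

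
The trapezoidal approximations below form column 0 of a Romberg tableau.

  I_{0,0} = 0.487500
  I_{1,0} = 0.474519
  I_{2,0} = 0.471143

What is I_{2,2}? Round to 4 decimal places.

Richardson extrapolation on the trapezoidal column (denominator 4−1=3):
I_{1,1} = 0.474519 + (0.474519 − 0.487500)/3 = 0.470192
I_{2,1} = (4·0.471143 − 0.474519) / 3 = 0.470018
I_{2,2} = (16·0.470018 − 0.470192) / 15 = 0.470006

0.4700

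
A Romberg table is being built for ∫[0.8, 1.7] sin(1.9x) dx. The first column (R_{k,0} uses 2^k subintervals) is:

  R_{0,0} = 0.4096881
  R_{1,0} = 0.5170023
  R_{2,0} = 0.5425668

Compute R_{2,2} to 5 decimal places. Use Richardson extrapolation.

R_{1,1} = 0.5170023 + (0.5170023 − 0.4096881)/3 = 0.5527737
R_{2,1} = (4·0.5425668 − 0.5170023) / 3 = 0.5510883
R_{2,2} = (16·0.5510883 − 0.5527737) / 15 = 0.5509759
(Column j=1 coincides with Simpson's rule on the same nodes.)

0.55098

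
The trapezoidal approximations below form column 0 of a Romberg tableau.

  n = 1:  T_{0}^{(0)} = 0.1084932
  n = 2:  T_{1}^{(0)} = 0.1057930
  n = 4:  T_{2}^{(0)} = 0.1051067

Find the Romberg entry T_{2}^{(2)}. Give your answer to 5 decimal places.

T_{1}^{(1)} = 0.1057930 + (0.1057930 − 0.1084932)/3 = 0.1048929
T_{2}^{(1)} = 0.1051067 + (0.1051067 − 0.1057930)/3 = 0.1048779
T_{2}^{(2)} = (16·0.1048779 − 0.1048929) / 15 = 0.1048769

0.10488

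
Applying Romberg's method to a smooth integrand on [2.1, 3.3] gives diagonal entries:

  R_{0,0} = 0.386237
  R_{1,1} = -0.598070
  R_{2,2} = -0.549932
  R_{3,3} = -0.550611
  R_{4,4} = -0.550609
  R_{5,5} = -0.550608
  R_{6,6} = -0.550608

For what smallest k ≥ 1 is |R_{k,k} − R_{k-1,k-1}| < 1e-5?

|R_{1,1} − R_{0,0}| = 0.984307 ≥ 1e-5
|R_{2,2} − R_{1,1}| = 0.048138 ≥ 1e-5
|R_{3,3} − R_{2,2}| = 0.000679 ≥ 1e-5
|R_{4,4} − R_{3,3}| = 0.000002 < 1e-5

k = 4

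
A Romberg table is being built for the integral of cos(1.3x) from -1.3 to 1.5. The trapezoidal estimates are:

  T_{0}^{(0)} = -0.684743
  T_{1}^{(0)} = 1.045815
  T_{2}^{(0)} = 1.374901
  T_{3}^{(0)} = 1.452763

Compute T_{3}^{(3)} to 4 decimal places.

Richardson extrapolation on the trapezoidal column (denominator 4−1=3):
T_{1}^{(1)} = 1.045815 + (1.045815 − (-0.684743))/3 = 1.622668
T_{2}^{(1)} = (4·1.374901 − 1.045815) / 3 = 1.484596
T_{3}^{(1)} = 1.452763 + (1.452763 − 1.374901)/3 = 1.478717
T_{2}^{(2)} = (16·1.484596 − 1.622668) / 15 = 1.475391
T_{3}^{(2)} = (16·1.478717 − 1.484596) / 15 = 1.478325
T_{3}^{(3)} = 1.478325 + (1.478325 − 1.475391)/63 = 1.478372

1.4784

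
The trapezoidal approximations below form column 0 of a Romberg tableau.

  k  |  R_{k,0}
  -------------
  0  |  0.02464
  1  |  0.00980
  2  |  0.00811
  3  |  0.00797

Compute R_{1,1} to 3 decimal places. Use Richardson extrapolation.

0.005

R_{1,1} = 0.00980 + (0.00980 − 0.02464)/3 = 0.00485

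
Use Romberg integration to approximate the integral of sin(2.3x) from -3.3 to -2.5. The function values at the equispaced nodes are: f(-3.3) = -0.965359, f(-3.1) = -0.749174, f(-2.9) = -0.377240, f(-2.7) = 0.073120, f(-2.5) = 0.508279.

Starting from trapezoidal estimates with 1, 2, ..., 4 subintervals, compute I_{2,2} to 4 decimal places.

I_{0,0} (trapezoid, 1 panel, h=0.8000): -0.182832
I_{1,0} (trapezoid, 2 panels, h=0.4000): -0.242312
I_{2,0} (trapezoid, 4 panels, h=0.2000): -0.256367
I_{1,1} = -0.242312 + (-0.242312 − (-0.182832))/3 = -0.262139
I_{2,1} = -0.256367 + (-0.256367 − (-0.242312))/3 = -0.261052
I_{2,2} = -0.261052 + (-0.261052 − (-0.262139))/15 = -0.260980

-0.2610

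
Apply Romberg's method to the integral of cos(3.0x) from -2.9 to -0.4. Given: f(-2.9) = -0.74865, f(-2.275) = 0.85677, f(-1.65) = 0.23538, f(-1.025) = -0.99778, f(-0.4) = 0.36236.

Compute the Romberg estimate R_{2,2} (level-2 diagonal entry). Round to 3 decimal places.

R_{0,0} (trapezoid, 1 panel, h=2.5000): -0.48286
R_{1,0} (trapezoid, 2 panels, h=1.2500): 0.05279
R_{2,0} (trapezoid, 4 panels, h=0.6250): -0.06173
R_{1,1} = 0.05279 + (0.05279 − (-0.48286))/3 = 0.23134
R_{2,1} = -0.06173 + (-0.06173 − 0.05279)/3 = -0.09990
R_{2,2} = -0.09990 + (-0.09990 − 0.23134)/15 = -0.12198

-0.122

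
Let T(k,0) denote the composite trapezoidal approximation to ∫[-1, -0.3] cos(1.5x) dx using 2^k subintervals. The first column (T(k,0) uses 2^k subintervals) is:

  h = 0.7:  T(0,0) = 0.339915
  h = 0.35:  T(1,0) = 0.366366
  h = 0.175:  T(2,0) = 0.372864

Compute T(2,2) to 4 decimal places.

0.3750

T(1,1) = 0.366366 + (0.366366 − 0.339915)/3 = 0.375183
T(2,1) = (4·0.372864 − 0.366366) / 3 = 0.375030
T(2,2) = (16·0.375030 − 0.375183) / 15 = 0.375020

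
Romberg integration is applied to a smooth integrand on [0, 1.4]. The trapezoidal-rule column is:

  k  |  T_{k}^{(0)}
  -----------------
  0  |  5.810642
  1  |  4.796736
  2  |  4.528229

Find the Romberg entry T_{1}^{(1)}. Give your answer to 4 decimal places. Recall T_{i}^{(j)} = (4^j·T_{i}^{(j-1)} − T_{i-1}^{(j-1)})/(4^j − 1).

4.4588

Richardson extrapolation on the trapezoidal column (denominator 4−1=3):
T_{1}^{(1)} = 4.796736 + (4.796736 − 5.810642)/3 = 4.458767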